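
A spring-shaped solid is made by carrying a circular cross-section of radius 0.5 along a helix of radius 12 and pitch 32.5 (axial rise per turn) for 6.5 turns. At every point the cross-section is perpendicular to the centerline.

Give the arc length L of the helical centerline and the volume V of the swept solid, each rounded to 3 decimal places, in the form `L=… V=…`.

L=533.679 V=419.150

2πR = 2π·12 = 75.398224
per-turn = √(75.398224² + 32.5²) = √(5684.8921 + 1056.25) = √6741.1421 = 82.104459
L = 6.5 × 82.104459 = 533.678981
V = π·0.5² × L = 0.785398 × 533.678981 = 419.150492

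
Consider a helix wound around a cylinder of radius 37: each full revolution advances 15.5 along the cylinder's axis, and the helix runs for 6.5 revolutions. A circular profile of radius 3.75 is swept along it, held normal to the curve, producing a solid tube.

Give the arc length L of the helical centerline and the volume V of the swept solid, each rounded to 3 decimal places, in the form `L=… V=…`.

2πR = 2π·37 = 232.477856
per-turn = √(232.477856² + 15.5²) = √(54045.9537 + 240.25) = √54286.2037 = 232.993999
L = 6.5 × 232.993999 = 1514.460995
V = π·3.75² × L = 44.178647 × 1514.460995 = 66906.837240

L=1514.461 V=66906.837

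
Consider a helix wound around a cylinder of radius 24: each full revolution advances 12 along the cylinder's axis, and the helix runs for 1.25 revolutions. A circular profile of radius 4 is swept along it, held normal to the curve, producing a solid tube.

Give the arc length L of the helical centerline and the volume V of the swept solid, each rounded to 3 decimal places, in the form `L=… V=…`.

L=189.091 V=9504.773

2πR = 2π·24 = 150.796447
per-turn = √(150.796447² + 12²) = √(22739.5685 + 144) = √22883.5685 = 151.273159
L = 1.25 × 151.273159 = 189.091448
V = π·4² × L = 50.265482 × 189.091448 = 9504.772881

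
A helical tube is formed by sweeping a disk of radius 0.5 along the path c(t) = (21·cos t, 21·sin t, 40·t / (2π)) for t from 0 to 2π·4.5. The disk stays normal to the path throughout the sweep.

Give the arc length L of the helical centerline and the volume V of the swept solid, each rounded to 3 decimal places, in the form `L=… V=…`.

L=620.445 V=487.296

2πR = 2π·21 = 131.946891
per-turn = √(131.946891² + 40²) = √(17409.9822 + 1600) = √19009.9822 = 137.876692
L = 4.5 × 137.876692 = 620.445113
V = π·0.5² × L = 0.785398 × 620.445113 = 487.296453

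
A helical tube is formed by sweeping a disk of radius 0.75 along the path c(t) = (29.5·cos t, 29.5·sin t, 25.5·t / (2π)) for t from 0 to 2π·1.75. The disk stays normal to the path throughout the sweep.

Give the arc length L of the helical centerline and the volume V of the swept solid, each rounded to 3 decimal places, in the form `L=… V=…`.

L=327.425 V=578.607

2πR = 2π·29.5 = 185.353967
per-turn = √(185.353967² + 25.5²) = √(34356.0929 + 650.25) = √35006.3429 = 187.099821
L = 1.75 × 187.099821 = 327.424686
V = π·0.75² × L = 1.767146 × 327.424686 = 578.607181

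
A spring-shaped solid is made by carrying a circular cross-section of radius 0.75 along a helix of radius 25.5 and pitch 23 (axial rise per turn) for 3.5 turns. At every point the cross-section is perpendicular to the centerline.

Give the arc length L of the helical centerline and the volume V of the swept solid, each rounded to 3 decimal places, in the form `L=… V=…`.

L=566.523 V=1001.128

2πR = 2π·25.5 = 160.221225
per-turn = √(160.221225² + 23²) = √(25670.8410 + 529) = √26199.8410 = 161.863650
L = 3.5 × 161.863650 = 566.522773
V = π·0.75² × L = 1.767146 × 566.522773 = 1001.128378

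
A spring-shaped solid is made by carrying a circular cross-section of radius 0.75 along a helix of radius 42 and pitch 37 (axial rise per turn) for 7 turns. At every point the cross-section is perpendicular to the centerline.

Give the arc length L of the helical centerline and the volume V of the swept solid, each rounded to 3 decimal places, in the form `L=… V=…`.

L=1865.325 V=3296.301

2πR = 2π·42 = 263.893783
per-turn = √(263.893783² + 37²) = √(69639.9287 + 1369) = √71008.9287 = 266.475006
L = 7 × 266.475006 = 1865.325040
V = π·0.75² × L = 1.767146 × 1865.325040 = 3296.301436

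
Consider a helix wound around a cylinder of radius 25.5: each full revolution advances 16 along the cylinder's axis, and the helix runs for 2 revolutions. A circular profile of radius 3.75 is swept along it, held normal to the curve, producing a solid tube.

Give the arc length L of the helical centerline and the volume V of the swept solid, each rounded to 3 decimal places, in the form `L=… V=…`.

L=322.036 V=14227.127

2πR = 2π·25.5 = 160.221225
per-turn = √(160.221225² + 16²) = √(25670.8410 + 256) = √25926.8410 = 161.018139
L = 2 × 161.018139 = 322.036278
V = π·3.75² × L = 44.178647 × 322.036278 = 14227.126937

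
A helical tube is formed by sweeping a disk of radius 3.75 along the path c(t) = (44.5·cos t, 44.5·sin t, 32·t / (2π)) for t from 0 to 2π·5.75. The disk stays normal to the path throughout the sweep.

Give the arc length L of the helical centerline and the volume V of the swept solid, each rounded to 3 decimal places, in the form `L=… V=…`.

L=1618.205 V=71490.109

2πR = 2π·44.5 = 279.601746
per-turn = √(279.601746² + 32²) = √(78177.1365 + 1024) = √79201.1365 = 281.426965
L = 5.75 × 281.426965 = 1618.205047
V = π·3.75² × L = 44.178647 × 1618.205047 = 71490.109047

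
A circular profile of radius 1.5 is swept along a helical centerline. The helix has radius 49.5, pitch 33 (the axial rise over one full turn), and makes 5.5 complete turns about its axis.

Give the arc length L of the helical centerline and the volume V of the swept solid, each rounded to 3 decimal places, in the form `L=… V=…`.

2πR = 2π·49.5 = 311.017673
per-turn = √(311.017673² + 33²) = √(96731.9927 + 1089) = √97820.9927 = 312.763477
L = 5.5 × 312.763477 = 1720.199125
V = π·1.5² × L = 7.068583 × 1720.199125 = 12159.371102

L=1720.199 V=12159.371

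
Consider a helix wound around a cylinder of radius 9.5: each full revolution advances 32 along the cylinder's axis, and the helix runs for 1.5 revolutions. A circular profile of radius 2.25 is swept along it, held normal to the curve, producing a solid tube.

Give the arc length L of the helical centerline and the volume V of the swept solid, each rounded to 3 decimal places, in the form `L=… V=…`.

L=101.590 V=1615.724

2πR = 2π·9.5 = 59.690260
per-turn = √(59.690260² + 32²) = √(3562.9272 + 1024) = √4586.9272 = 67.726857
L = 1.5 × 67.726857 = 101.590286
V = π·2.25² × L = 15.904313 × 101.590286 = 1615.723684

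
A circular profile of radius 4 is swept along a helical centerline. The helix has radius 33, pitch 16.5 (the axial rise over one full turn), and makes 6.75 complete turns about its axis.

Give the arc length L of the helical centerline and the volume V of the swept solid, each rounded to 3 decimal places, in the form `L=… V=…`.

L=1404.004 V=70572.939

2πR = 2π·33 = 207.345115
per-turn = √(207.345115² + 16.5²) = √(42991.9968 + 272.25) = √43264.2468 = 208.000593
L = 6.75 × 208.000593 = 1404.004004
V = π·4² × L = 50.265482 × 1404.004004 = 70572.938638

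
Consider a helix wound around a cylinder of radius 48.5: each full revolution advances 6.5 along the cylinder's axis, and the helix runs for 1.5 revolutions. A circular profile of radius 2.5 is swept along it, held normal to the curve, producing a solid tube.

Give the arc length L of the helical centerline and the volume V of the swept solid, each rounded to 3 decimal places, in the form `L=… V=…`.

2πR = 2π·48.5 = 304.734487
per-turn = √(304.734487² + 6.5²) = √(92863.1078 + 42.25) = √92905.3578 = 304.803802
L = 1.5 × 304.803802 = 457.205703
V = π·2.5² × L = 19.634954 × 457.205703 = 8977.212990

L=457.206 V=8977.213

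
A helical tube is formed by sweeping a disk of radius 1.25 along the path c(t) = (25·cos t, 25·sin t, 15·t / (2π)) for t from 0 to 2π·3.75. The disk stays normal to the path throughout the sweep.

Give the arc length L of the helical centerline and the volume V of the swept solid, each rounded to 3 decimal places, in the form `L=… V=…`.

2πR = 2π·25 = 157.079633
per-turn = √(157.079633² + 15²) = √(24674.0110 + 225) = √24899.0110 = 157.794205
L = 3.75 × 157.794205 = 591.728267
V = π·1.25² × L = 4.908739 × 591.728267 = 2904.639339

L=591.728 V=2904.639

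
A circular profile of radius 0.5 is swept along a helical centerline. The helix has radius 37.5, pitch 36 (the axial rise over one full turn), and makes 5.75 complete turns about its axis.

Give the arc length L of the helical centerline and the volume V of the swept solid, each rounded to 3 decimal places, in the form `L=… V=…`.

2πR = 2π·37.5 = 235.619449
per-turn = √(235.619449² + 36²) = √(55516.5248 + 1296) = √56812.5248 = 238.353781
L = 5.75 × 238.353781 = 1370.534239
V = π·0.5² × L = 0.785398 × 1370.534239 = 1076.415074

L=1370.534 V=1076.415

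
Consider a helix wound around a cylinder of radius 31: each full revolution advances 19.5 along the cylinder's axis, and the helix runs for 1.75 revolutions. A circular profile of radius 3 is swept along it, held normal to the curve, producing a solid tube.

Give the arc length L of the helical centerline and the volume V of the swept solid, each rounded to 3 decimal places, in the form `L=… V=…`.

2πR = 2π·31 = 194.778745
per-turn = √(194.778745² + 19.5²) = √(37938.7593 + 380.25) = √38319.0093 = 195.752418
L = 1.75 × 195.752418 = 342.566732
V = π·3² × L = 28.274334 × 342.566732 = 9685.846164

L=342.567 V=9685.846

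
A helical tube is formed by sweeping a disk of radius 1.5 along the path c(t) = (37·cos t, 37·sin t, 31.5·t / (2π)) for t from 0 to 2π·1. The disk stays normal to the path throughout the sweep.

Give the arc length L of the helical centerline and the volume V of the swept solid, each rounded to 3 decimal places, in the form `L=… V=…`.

2πR = 2π·37 = 232.477856
per-turn = √(232.477856² + 31.5²) = √(54045.9537 + 992.25) = √55038.2037 = 234.602224
L = 1 × 234.602224 = 234.602224
V = π·1.5² × L = 7.068583 × 234.602224 = 1658.305406

L=234.602 V=1658.305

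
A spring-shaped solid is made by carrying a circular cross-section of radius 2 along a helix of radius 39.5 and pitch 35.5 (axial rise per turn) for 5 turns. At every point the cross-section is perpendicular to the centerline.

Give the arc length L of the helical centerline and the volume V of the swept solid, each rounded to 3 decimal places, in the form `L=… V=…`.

L=1253.559 V=15752.693

2πR = 2π·39.5 = 248.185820
per-turn = √(248.185820² + 35.5²) = √(61596.2011 + 1260.25) = √62856.4511 = 250.711889
L = 5 × 250.711889 = 1253.559443
V = π·2² × L = 12.566371 × 1253.559443 = 15752.692546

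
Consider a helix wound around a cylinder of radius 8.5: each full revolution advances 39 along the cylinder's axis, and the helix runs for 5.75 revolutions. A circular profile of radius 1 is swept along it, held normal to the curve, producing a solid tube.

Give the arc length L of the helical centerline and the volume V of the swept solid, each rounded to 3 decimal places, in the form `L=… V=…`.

L=380.254 V=1194.602

2πR = 2π·8.5 = 53.407075
per-turn = √(53.407075² + 39²) = √(2852.3157 + 1521) = √4373.3157 = 66.131049
L = 5.75 × 66.131049 = 380.253533
V = π·1² × L = 3.141593 × 380.253533 = 1194.601706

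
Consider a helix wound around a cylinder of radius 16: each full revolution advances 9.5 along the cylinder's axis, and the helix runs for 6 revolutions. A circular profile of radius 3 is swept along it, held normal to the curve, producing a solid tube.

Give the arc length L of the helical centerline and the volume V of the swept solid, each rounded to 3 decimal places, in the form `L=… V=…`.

L=605.873 V=17130.656

2πR = 2π·16 = 100.530965
per-turn = √(100.530965² + 9.5²) = √(10106.4749 + 90.25) = √10196.7249 = 100.978834
L = 6 × 100.978834 = 605.873004
V = π·3² × L = 28.274334 × 605.873004 = 17130.655598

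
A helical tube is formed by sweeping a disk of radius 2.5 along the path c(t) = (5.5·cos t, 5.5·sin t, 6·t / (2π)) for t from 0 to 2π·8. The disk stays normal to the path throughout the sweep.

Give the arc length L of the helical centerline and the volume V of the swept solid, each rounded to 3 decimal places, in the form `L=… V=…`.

L=280.596 V=5509.493

2πR = 2π·5.5 = 34.557519
per-turn = √(34.557519² + 6²) = √(1194.2221 + 36) = √1230.2221 = 35.074523
L = 8 × 35.074523 = 280.596180
V = π·2.5² × L = 19.634954 × 280.596180 = 5509.493120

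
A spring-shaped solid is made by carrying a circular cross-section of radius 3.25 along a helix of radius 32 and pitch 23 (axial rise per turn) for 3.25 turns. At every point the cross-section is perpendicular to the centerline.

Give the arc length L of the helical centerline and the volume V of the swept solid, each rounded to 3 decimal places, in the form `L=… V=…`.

L=657.713 V=21824.931

2πR = 2π·32 = 201.061930
per-turn = √(201.061930² + 23²) = √(40425.8996 + 529) = √40954.8996 = 202.373169
L = 3.25 × 202.373169 = 657.712800
V = π·3.25² × L = 33.183072 × 657.712800 = 21824.931464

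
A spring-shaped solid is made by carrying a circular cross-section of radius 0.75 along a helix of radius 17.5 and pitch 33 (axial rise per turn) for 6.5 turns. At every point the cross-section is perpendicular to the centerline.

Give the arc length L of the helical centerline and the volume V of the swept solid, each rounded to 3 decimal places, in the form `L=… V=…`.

2πR = 2π·17.5 = 109.955743
per-turn = √(109.955743² + 33²) = √(12090.2654 + 1089) = √13179.2654 = 114.800982
L = 6.5 × 114.800982 = 746.206381
V = π·0.75² × L = 1.767146 × 746.206381 = 1318.655522

L=746.206 V=1318.656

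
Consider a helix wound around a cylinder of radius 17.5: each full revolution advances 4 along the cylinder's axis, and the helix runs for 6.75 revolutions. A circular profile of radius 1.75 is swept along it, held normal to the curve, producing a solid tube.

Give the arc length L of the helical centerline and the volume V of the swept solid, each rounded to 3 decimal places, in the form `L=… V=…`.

L=742.692 V=7145.536

2πR = 2π·17.5 = 109.955743
per-turn = √(109.955743² + 4²) = √(12090.2654 + 16) = √12106.2654 = 110.028475
L = 6.75 × 110.028475 = 742.692209
V = π·1.75² × L = 9.621128 × 742.692209 = 7145.536435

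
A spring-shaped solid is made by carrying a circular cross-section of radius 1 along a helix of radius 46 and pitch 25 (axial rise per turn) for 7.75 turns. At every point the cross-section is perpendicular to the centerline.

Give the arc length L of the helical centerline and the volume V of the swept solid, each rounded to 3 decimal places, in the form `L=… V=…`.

L=2248.319 V=7063.304

2πR = 2π·46 = 289.026524
per-turn = √(289.026524² + 25²) = √(83536.3317 + 625) = √84161.3317 = 290.105725
L = 7.75 × 290.105725 = 2248.319368
V = π·1² × L = 3.141593 × 2248.319368 = 7063.303611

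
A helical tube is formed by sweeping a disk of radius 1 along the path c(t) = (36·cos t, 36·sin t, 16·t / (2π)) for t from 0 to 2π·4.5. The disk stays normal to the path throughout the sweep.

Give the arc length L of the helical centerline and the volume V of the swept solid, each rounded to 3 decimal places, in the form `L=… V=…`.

2πR = 2π·36 = 226.194671
per-turn = √(226.194671² + 16²) = √(51164.0292 + 256) = √51420.0292 = 226.759849
L = 4.5 × 226.759849 = 1020.419321
V = π·1² × L = 3.141593 × 1020.419321 = 3205.741844

L=1020.419 V=3205.742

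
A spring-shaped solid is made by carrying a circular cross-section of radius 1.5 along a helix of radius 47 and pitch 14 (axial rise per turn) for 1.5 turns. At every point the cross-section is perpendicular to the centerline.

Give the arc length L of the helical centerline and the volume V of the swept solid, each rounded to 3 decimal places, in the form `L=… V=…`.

2πR = 2π·47 = 295.309709
per-turn = √(295.309709² + 14²) = √(87207.8245 + 196) = √87403.8245 = 295.641378
L = 1.5 × 295.641378 = 443.462067
V = π·1.5² × L = 7.068583 × 443.462067 = 3134.648638

L=443.462 V=3134.649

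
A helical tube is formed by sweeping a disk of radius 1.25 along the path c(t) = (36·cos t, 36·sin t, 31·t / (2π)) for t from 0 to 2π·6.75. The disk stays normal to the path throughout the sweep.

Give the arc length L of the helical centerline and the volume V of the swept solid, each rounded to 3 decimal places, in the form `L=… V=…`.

L=1541.086 V=7564.789

2πR = 2π·36 = 226.194671
per-turn = √(226.194671² + 31²) = √(51164.0292 + 961) = √52125.0292 = 228.309065
L = 6.75 × 228.309065 = 1541.086190
V = π·1.25² × L = 4.908739 × 1541.086190 = 7564.789143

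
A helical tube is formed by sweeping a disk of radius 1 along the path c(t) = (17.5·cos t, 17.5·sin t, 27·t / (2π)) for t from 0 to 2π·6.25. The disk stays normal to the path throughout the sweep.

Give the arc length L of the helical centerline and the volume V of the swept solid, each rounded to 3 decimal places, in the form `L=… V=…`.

L=707.639 V=2223.113

2πR = 2π·17.5 = 109.955743
per-turn = √(109.955743² + 27²) = √(12090.2654 + 729) = √12819.2654 = 113.222195
L = 6.25 × 113.222195 = 707.638717
V = π·1² × L = 3.141593 × 707.638717 = 2223.112596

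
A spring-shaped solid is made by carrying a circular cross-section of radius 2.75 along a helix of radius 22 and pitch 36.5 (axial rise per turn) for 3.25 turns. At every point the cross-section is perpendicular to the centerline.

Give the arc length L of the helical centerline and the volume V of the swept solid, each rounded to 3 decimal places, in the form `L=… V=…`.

L=464.645 V=11039.184

2πR = 2π·22 = 138.230077
per-turn = √(138.230077² + 36.5²) = √(19107.5541 + 1332.25) = √20439.8041 = 142.967843
L = 3.25 × 142.967843 = 464.645490
V = π·2.75² × L = 23.758294 × 464.645490 = 11039.184354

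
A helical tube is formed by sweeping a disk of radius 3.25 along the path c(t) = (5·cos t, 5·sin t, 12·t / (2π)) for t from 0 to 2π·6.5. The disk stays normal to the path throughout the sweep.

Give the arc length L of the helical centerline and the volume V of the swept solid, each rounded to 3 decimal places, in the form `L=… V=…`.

L=218.593 V=7253.601

2πR = 2π·5 = 31.415927
per-turn = √(31.415927² + 12²) = √(986.9604 + 144) = √1130.9604 = 33.629755
L = 6.5 × 33.629755 = 218.593409
V = π·3.25² × L = 33.183072 × 218.593409 = 7253.600928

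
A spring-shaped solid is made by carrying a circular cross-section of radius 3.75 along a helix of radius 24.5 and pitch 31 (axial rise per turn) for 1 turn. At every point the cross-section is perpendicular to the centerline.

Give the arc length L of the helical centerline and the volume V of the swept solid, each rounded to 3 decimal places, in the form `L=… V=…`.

2πR = 2π·24.5 = 153.938040
per-turn = √(153.938040² + 31²) = √(23696.9202 + 961) = √24657.9202 = 157.028406
L = 1 × 157.028406 = 157.028406
V = π·3.75² × L = 44.178647 × 157.028406 = 6937.302452

L=157.028 V=6937.302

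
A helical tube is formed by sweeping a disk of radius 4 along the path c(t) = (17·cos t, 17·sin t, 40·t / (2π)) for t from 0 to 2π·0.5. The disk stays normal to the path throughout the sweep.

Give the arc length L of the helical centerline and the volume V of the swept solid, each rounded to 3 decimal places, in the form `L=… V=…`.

2πR = 2π·17 = 106.814150
per-turn = √(106.814150² + 40²) = √(11409.2627 + 1600) = √13009.2627 = 114.058155
L = 0.5 × 114.058155 = 57.029077
V = π·4² × L = 50.265482 × 57.029077 = 2866.594091

L=57.029 V=2866.594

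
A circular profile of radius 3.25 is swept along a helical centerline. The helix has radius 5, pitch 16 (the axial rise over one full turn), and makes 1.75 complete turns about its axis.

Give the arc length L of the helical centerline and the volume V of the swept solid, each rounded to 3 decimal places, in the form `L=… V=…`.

2πR = 2π·5 = 31.415927
per-turn = √(31.415927² + 16²) = √(986.9604 + 256) = √1242.9604 = 35.255644
L = 1.75 × 35.255644 = 61.697377
V = π·3.25² × L = 33.183072 × 61.697377 = 2047.308533

L=61.697 V=2047.309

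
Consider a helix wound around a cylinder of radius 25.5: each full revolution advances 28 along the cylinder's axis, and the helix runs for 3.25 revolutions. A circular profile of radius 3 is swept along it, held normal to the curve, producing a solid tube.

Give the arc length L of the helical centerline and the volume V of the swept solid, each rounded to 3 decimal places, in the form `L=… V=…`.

2πR = 2π·25.5 = 160.221225
per-turn = √(160.221225² + 28²) = √(25670.8410 + 784) = √26454.8410 = 162.649442
L = 3.25 × 162.649442 = 528.610687
V = π·3² × L = 28.274334 × 528.610687 = 14946.115062

L=528.611 V=14946.115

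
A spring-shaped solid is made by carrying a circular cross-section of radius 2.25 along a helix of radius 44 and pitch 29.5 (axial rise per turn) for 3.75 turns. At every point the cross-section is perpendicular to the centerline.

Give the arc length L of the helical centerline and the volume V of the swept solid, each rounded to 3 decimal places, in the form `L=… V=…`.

2πR = 2π·44 = 276.460154
per-turn = √(276.460154² + 29.5²) = √(76430.2165 + 870.25) = √77300.4665 = 278.029614
L = 3.75 × 278.029614 = 1042.611054
V = π·2.25² × L = 15.904313 × 1042.611054 = 16582.012341

L=1042.611 V=16582.012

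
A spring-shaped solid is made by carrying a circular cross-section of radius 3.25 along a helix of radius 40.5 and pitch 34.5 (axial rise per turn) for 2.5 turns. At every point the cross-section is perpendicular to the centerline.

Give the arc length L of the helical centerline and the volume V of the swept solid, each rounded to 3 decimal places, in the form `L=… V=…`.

2πR = 2π·40.5 = 254.469005
per-turn = √(254.469005² + 34.5²) = √(64754.4745 + 1190.25) = √65944.7245 = 256.797049
L = 2.5 × 256.797049 = 641.992623
V = π·3.25² × L = 33.183072 × 641.992623 = 21303.287691

L=641.993 V=21303.288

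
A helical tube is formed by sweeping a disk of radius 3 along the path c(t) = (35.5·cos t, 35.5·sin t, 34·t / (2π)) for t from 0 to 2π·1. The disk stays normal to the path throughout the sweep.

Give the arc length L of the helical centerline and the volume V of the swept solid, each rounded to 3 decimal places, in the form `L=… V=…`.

L=225.630 V=6379.524

2πR = 2π·35.5 = 223.053078
per-turn = √(223.053078² + 34²) = √(49752.6758 + 1156) = √50908.6758 = 225.629510
L = 1 × 225.629510 = 225.629510
V = π·3² × L = 28.274334 × 225.629510 = 6379.524100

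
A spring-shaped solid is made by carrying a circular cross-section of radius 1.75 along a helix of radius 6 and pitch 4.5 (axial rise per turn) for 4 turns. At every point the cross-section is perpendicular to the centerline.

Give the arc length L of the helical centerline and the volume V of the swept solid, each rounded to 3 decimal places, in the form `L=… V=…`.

L=151.867 V=1461.131

2πR = 2π·6 = 37.699112
per-turn = √(37.699112² + 4.5²) = √(1421.2230 + 20.25) = √1441.4730 = 37.966736
L = 4 × 37.966736 = 151.866944
V = π·1.75² × L = 9.621128 × 151.866944 = 1461.131227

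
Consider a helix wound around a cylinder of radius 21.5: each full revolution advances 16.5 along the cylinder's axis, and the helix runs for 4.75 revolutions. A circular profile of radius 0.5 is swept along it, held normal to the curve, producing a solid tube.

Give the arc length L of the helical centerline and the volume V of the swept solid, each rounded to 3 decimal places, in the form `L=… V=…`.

L=646.439 V=507.712

2πR = 2π·21.5 = 135.088484
per-turn = √(135.088484² + 16.5²) = √(18248.8985 + 272.25) = √18521.1485 = 136.092426
L = 4.75 × 136.092426 = 646.439026
V = π·0.5² × L = 0.785398 × 646.439026 = 507.712023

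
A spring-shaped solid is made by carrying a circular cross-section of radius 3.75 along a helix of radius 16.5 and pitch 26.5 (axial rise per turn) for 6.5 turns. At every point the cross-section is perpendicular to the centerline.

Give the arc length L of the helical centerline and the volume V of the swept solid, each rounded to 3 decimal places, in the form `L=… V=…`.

2πR = 2π·16.5 = 103.672558
per-turn = √(103.672558² + 26.5²) = √(10747.9992 + 702.25) = √11450.2492 = 107.005837
L = 6.5 × 107.005837 = 695.537942
V = π·3.75² × L = 44.178647 × 695.537942 = 30727.924988

L=695.538 V=30727.925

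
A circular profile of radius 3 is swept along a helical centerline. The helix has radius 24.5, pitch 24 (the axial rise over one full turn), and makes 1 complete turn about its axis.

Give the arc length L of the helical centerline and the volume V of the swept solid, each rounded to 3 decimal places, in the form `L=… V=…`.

L=155.798 V=4405.076

2πR = 2π·24.5 = 153.938040
per-turn = √(153.938040² + 24²) = √(23696.9202 + 576) = √24272.9202 = 155.797690
L = 1 × 155.797690 = 155.797690
V = π·3² × L = 28.274334 × 155.797690 = 4405.075901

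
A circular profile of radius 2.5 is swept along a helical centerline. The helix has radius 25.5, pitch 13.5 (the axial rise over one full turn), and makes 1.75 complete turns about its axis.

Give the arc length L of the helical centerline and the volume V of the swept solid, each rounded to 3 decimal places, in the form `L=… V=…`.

2πR = 2π·25.5 = 160.221225
per-turn = √(160.221225² + 13.5²) = √(25670.8410 + 182.25) = √25853.0910 = 160.788964
L = 1.75 × 160.788964 = 281.380688
V = π·2.5² × L = 19.634954 × 281.380688 = 5524.896881

L=281.381 V=5524.897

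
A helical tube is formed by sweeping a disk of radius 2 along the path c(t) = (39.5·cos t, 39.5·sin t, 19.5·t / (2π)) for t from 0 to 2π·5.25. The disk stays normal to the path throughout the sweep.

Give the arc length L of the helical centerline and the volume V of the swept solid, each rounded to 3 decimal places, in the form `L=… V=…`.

L=1306.991 V=16424.135

2πR = 2π·39.5 = 248.185820
per-turn = √(248.185820² + 19.5²) = √(61596.2011 + 380.25) = √61976.4511 = 248.950700
L = 5.25 × 248.950700 = 1306.991175
V = π·2² × L = 12.566371 × 1306.991175 = 16424.135500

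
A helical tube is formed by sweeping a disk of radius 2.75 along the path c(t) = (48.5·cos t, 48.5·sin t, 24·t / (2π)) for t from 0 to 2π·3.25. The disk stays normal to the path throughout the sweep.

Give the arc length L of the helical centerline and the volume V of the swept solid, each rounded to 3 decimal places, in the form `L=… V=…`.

2πR = 2π·48.5 = 304.734487
per-turn = √(304.734487² + 24²) = √(92863.1078 + 576) = √93439.1078 = 305.678111
L = 3.25 × 305.678111 = 993.453862
V = π·2.75² × L = 23.758294 × 993.453862 = 23602.769373

L=993.454 V=23602.769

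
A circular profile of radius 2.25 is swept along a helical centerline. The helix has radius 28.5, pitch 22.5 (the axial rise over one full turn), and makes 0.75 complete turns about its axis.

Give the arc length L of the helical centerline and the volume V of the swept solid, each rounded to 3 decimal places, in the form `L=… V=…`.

L=135.359 V=2152.793

2πR = 2π·28.5 = 179.070781
per-turn = √(179.070781² + 22.5²) = √(32066.3447 + 506.25) = √32572.5947 = 180.478793
L = 0.75 × 180.478793 = 135.359095
V = π·2.25² × L = 15.904313 × 135.359095 = 2152.793384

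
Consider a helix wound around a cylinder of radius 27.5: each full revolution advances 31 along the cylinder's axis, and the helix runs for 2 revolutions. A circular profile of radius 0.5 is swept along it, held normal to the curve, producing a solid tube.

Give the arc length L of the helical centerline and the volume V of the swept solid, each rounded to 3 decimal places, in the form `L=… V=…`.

L=351.093 V=275.748

2πR = 2π·27.5 = 172.787596
per-turn = √(172.787596² + 31²) = √(29855.5533 + 961) = √30816.5533 = 175.546442
L = 2 × 175.546442 = 351.092884
V = π·0.5² × L = 0.785398 × 351.092884 = 275.747706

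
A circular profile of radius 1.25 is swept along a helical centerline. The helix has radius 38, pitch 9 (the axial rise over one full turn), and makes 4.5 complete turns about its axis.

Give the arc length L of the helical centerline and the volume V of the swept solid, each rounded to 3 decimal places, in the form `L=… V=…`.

2πR = 2π·38 = 238.761042
per-turn = √(238.761042² + 9²) = √(57006.8350 + 81) = √57087.8350 = 238.930607
L = 4.5 × 238.930607 = 1075.187732
V = π·1.25² × L = 4.908739 × 1075.187732 = 5277.815438

L=1075.188 V=5277.815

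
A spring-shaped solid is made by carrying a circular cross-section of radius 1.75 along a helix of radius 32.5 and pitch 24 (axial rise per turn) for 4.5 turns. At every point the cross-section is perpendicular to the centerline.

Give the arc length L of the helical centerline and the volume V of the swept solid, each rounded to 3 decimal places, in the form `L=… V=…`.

L=925.241 V=8901.859

2πR = 2π·32.5 = 204.203522
per-turn = √(204.203522² + 24²) = √(41699.0786 + 576) = √42275.0786 = 205.609043
L = 4.5 × 205.609043 = 925.240694
V = π·1.75² × L = 9.621128 × 925.240694 = 8901.858685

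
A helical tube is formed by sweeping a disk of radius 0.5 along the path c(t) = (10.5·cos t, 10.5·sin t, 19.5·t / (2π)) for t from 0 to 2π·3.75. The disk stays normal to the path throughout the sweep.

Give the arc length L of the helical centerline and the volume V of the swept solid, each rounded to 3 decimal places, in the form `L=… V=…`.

L=257.981 V=202.618

2πR = 2π·10.5 = 65.973446
per-turn = √(65.973446² + 19.5²) = √(4352.4955 + 380.25) = √4732.7455 = 68.794953
L = 3.75 × 68.794953 = 257.981073
V = π·0.5² × L = 0.785398 × 257.981073 = 202.617861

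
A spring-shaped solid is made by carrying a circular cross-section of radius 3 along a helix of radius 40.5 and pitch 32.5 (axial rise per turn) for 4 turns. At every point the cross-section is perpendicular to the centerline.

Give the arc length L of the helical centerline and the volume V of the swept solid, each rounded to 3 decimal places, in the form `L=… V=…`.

L=1026.144 V=29013.539

2πR = 2π·40.5 = 254.469005
per-turn = √(254.469005² + 32.5²) = √(64754.4745 + 1056.25) = √65810.7245 = 256.536010
L = 4 × 256.536010 = 1026.144040
V = π·3² × L = 28.274334 × 1026.144040 = 29013.539209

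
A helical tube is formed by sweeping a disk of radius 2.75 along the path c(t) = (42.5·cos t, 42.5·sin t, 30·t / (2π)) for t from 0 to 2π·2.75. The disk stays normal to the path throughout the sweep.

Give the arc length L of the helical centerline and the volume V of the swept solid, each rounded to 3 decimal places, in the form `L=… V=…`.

L=738.967 V=17556.595

2πR = 2π·42.5 = 267.035376
per-turn = √(267.035376² + 30²) = √(71307.8918 + 900) = √72207.8918 = 268.715262
L = 2.75 × 268.715262 = 738.966969
V = π·2.75² × L = 23.758294 × 738.966969 = 17556.594840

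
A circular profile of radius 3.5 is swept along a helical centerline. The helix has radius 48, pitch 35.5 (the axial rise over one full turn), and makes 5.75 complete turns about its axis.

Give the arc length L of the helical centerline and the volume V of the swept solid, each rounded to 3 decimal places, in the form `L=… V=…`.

2πR = 2π·48 = 301.592895
per-turn = √(301.592895² + 35.5²) = √(90958.2742 + 1260.25) = √92218.5242 = 303.675031
L = 5.75 × 303.675031 = 1746.131425
V = π·3.5² × L = 38.484510 × 1746.131425 = 67199.012317

L=1746.131 V=67199.012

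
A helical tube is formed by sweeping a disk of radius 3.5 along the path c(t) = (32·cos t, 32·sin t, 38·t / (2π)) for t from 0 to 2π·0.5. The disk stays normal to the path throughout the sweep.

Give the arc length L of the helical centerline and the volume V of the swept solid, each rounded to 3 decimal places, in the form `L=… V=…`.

2πR = 2π·32 = 201.061930
per-turn = √(201.061930² + 38²) = √(40425.8996 + 1444) = √41869.8996 = 204.621357
L = 0.5 × 204.621357 = 102.310678
V = π·3.5² × L = 38.484510 × 102.310678 = 3937.376325

L=102.311 V=3937.376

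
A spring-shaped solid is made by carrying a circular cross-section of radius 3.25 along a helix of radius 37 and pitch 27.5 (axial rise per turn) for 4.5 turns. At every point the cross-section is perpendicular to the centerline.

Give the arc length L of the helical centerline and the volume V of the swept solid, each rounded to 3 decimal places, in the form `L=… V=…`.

L=1053.444 V=34956.514

2πR = 2π·37 = 232.477856
per-turn = √(232.477856² + 27.5²) = √(54045.9537 + 756.25) = √54802.2037 = 234.098705
L = 4.5 × 234.098705 = 1053.444173
V = π·3.25² × L = 33.183072 × 1053.444173 = 34956.514255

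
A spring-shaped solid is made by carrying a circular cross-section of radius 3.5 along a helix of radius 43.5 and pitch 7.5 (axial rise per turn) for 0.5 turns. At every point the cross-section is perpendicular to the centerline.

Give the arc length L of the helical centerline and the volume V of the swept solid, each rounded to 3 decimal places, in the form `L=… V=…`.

2πR = 2π·43.5 = 273.318561
per-turn = √(273.318561² + 7.5²) = √(74703.0357 + 56.25) = √74759.2857 = 273.421443
L = 0.5 × 273.421443 = 136.710722
V = π·3.5² × L = 38.484510 × 136.710722 = 5261.245137

L=136.711 V=5261.245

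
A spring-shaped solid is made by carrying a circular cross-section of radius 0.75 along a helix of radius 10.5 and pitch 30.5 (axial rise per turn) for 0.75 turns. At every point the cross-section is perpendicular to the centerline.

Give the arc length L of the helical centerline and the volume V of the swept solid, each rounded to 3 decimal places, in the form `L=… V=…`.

2πR = 2π·10.5 = 65.973446
per-turn = √(65.973446² + 30.5²) = √(4352.4955 + 930.25) = √5282.7455 = 72.682498
L = 0.75 × 72.682498 = 54.511874
V = π·0.75² × L = 1.767146 × 54.511874 = 96.330432

L=54.512 V=96.330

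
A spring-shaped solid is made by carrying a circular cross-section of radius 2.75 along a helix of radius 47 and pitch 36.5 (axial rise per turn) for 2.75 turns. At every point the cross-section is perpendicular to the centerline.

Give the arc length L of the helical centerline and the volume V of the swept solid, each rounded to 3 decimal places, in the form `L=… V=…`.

L=818.281 V=19440.968

2πR = 2π·47 = 295.309709
per-turn = √(295.309709² + 36.5²) = √(87207.8245 + 1332.25) = √88540.0745 = 297.556842
L = 2.75 × 297.556842 = 818.281317
V = π·2.75² × L = 23.758294 × 818.281317 = 19440.968460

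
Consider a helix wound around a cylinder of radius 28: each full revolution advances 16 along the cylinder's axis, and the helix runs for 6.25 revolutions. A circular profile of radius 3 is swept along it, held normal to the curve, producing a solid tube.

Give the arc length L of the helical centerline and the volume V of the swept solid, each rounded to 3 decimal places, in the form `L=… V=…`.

L=1104.095 V=31217.561

2πR = 2π·28 = 175.929189
per-turn = √(175.929189² + 16²) = √(30951.0794 + 256) = √31207.0794 = 176.655256
L = 6.25 × 176.655256 = 1104.095349
V = π·3² × L = 28.274334 × 1104.095349 = 31217.560528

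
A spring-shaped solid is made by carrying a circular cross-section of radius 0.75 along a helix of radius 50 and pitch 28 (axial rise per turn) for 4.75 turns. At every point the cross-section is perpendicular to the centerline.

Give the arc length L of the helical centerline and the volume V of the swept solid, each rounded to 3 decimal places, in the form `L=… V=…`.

2πR = 2π·50 = 314.159265
per-turn = √(314.159265² + 28²) = √(98696.0440 + 784) = √99480.0440 = 315.404572
L = 4.75 × 315.404572 = 1498.171717
V = π·0.75² × L = 1.767146 × 1498.171717 = 2647.487958

L=1498.172 V=2647.488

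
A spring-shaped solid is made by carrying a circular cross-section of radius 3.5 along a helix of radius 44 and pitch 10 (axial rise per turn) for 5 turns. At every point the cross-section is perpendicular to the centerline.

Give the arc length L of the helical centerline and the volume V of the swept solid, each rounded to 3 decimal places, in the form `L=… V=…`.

L=1383.205 V=53231.957

2πR = 2π·44 = 276.460154
per-turn = √(276.460154² + 10²) = √(76430.2165 + 100) = √76530.2165 = 276.640952
L = 5 × 276.640952 = 1383.204761
V = π·3.5² × L = 38.484510 × 1383.204761 = 53231.957482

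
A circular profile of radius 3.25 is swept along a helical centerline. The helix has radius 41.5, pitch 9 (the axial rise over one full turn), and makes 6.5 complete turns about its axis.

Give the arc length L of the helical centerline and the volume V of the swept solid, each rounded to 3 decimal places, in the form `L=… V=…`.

2πR = 2π·41.5 = 260.752190
per-turn = √(260.752190² + 9²) = √(67991.7047 + 81) = √68072.7047 = 260.907464
L = 6.5 × 260.907464 = 1695.898515
V = π·3.25² × L = 33.183072 × 1695.898515 = 56275.123224

L=1695.899 V=56275.123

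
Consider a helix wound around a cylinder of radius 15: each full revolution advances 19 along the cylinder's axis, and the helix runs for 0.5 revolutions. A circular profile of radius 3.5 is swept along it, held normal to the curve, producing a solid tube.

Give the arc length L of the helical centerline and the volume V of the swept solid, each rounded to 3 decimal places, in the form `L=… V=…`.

L=48.072 V=1850.025

2πR = 2π·15 = 94.247780
per-turn = √(94.247780² + 19²) = √(8882.6440 + 361) = √9243.6440 = 96.143871
L = 0.5 × 96.143871 = 48.071936
V = π·3.5² × L = 38.484510 × 48.071936 = 1850.024886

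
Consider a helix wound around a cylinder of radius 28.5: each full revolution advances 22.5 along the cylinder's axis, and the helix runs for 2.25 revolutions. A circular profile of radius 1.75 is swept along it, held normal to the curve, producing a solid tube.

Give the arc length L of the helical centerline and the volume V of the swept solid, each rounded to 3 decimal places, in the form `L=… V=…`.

2πR = 2π·28.5 = 179.070781
per-turn = √(179.070781² + 22.5²) = √(32066.3447 + 506.25) = √32572.5947 = 180.478793
L = 2.25 × 180.478793 = 406.077284
V = π·1.75² × L = 9.621128 × 406.077284 = 3906.921326

L=406.077 V=3906.921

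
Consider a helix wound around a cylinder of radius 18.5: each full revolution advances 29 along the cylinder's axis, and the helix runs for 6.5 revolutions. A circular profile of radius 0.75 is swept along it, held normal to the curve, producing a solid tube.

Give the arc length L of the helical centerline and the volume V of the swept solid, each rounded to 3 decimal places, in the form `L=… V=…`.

2πR = 2π·18.5 = 116.238928
per-turn = √(116.238928² + 29²) = √(13511.4884 + 841) = √14352.4884 = 119.801872
L = 6.5 × 119.801872 = 778.712165
V = π·0.75² × L = 1.767146 × 778.712165 = 1376.097985

L=778.712 V=1376.098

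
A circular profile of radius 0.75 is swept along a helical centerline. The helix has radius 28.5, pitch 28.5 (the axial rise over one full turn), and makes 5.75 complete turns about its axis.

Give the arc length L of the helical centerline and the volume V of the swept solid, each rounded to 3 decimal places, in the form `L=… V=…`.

L=1042.616 V=1842.455

2πR = 2π·28.5 = 179.070781
per-turn = √(179.070781² + 28.5²) = √(32066.3447 + 812.25) = √32878.5947 = 181.324556
L = 5.75 × 181.324556 = 1042.616198
V = π·0.75² × L = 1.767146 × 1042.616198 = 1842.454907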